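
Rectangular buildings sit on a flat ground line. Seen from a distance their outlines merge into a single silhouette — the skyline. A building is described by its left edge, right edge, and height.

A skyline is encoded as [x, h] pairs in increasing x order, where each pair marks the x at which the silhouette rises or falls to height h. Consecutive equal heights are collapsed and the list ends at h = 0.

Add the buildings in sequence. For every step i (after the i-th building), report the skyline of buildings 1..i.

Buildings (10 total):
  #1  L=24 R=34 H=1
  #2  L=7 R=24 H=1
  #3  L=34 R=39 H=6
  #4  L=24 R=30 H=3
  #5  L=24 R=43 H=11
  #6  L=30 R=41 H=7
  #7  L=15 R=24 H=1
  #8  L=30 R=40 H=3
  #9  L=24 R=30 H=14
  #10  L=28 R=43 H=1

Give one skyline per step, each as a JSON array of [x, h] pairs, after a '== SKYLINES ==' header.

== SKYLINES ==
[[24,1],[34,0]]
[[7,1],[34,0]]
[[7,1],[34,6],[39,0]]
[[7,1],[24,3],[30,1],[34,6],[39,0]]
[[7,1],[24,11],[43,0]]
[[7,1],[24,11],[43,0]]
[[7,1],[24,11],[43,0]]
[[7,1],[24,11],[43,0]]
[[7,1],[24,14],[30,11],[43,0]]
[[7,1],[24,14],[30,11],[43,0]]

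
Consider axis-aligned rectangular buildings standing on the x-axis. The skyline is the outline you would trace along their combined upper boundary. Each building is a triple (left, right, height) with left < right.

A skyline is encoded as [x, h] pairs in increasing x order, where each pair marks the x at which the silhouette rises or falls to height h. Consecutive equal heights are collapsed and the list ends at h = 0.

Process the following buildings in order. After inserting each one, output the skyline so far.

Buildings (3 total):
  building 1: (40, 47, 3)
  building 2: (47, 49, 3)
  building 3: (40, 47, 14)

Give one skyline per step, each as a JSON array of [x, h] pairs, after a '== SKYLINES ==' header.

== SKYLINES ==
[[40,3],[47,0]]
[[40,3],[49,0]]
[[40,14],[47,3],[49,0]]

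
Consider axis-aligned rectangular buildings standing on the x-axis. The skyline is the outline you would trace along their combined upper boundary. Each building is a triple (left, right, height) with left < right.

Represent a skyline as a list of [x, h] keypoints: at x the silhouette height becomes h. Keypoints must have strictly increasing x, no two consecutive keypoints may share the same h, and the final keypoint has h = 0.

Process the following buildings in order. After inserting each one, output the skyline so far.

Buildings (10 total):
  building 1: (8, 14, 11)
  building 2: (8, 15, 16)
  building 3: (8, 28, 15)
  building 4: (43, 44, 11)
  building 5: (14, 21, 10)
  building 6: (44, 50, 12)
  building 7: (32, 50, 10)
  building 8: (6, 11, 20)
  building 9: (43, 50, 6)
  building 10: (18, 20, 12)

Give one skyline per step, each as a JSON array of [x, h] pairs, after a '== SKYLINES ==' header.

== SKYLINES ==
[[8,11],[14,0]]
[[8,16],[15,0]]
[[8,16],[15,15],[28,0]]
[[8,16],[15,15],[28,0],[43,11],[44,0]]
[[8,16],[15,15],[28,0],[43,11],[44,0]]
[[8,16],[15,15],[28,0],[43,11],[44,12],[50,0]]
[[8,16],[15,15],[28,0],[32,10],[43,11],[44,12],[50,0]]
[[6,20],[11,16],[15,15],[28,0],[32,10],[43,11],[44,12],[50,0]]
[[6,20],[11,16],[15,15],[28,0],[32,10],[43,11],[44,12],[50,0]]
[[6,20],[11,16],[15,15],[28,0],[32,10],[43,11],[44,12],[50,0]]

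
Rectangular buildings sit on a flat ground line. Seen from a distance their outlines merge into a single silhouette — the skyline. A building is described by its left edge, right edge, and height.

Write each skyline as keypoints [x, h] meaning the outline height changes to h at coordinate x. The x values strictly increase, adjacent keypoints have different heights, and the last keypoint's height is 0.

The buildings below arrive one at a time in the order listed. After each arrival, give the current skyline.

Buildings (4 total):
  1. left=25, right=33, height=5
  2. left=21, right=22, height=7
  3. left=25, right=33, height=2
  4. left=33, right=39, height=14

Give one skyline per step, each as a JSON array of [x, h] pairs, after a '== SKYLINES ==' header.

== SKYLINES ==
[[25,5],[33,0]]
[[21,7],[22,0],[25,5],[33,0]]
[[21,7],[22,0],[25,5],[33,0]]
[[21,7],[22,0],[25,5],[33,14],[39,0]]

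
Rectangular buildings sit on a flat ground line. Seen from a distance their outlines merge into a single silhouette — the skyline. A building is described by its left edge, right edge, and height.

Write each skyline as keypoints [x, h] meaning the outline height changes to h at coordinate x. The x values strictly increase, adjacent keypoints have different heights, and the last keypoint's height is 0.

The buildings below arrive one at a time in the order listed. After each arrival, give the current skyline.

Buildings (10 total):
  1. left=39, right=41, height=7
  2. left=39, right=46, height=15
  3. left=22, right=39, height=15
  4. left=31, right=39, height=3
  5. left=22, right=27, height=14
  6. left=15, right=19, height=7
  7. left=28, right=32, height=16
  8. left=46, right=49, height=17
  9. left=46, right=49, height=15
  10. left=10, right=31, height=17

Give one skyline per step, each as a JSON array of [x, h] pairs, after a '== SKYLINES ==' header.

== SKYLINES ==
[[39,7],[41,0]]
[[39,15],[46,0]]
[[22,15],[46,0]]
[[22,15],[46,0]]
[[22,15],[46,0]]
[[15,7],[19,0],[22,15],[46,0]]
[[15,7],[19,0],[22,15],[28,16],[32,15],[46,0]]
[[15,7],[19,0],[22,15],[28,16],[32,15],[46,17],[49,0]]
[[15,7],[19,0],[22,15],[28,16],[32,15],[46,17],[49,0]]
[[10,17],[31,16],[32,15],[46,17],[49,0]]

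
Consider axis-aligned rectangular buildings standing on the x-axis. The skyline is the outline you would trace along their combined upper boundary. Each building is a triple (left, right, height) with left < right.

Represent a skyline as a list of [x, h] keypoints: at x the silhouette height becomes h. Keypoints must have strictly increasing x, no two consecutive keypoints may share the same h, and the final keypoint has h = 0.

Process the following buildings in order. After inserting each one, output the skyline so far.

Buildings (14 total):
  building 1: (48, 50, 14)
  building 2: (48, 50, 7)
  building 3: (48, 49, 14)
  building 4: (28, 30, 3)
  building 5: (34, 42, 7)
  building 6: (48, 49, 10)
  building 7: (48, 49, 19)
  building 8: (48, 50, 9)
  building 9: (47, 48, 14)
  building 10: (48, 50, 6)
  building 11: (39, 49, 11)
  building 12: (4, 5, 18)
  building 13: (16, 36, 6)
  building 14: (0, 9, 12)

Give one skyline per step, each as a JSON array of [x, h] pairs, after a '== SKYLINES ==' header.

== SKYLINES ==
[[48,14],[50,0]]
[[48,14],[50,0]]
[[48,14],[50,0]]
[[28,3],[30,0],[48,14],[50,0]]
[[28,3],[30,0],[34,7],[42,0],[48,14],[50,0]]
[[28,3],[30,0],[34,7],[42,0],[48,14],[50,0]]
[[28,3],[30,0],[34,7],[42,0],[48,19],[49,14],[50,0]]
[[28,3],[30,0],[34,7],[42,0],[48,19],[49,14],[50,0]]
[[28,3],[30,0],[34,7],[42,0],[47,14],[48,19],[49,14],[50,0]]
[[28,3],[30,0],[34,7],[42,0],[47,14],[48,19],[49,14],[50,0]]
[[28,3],[30,0],[34,7],[39,11],[47,14],[48,19],[49,14],[50,0]]
[[4,18],[5,0],[28,3],[30,0],[34,7],[39,11],[47,14],[48,19],[49,14],[50,0]]
[[4,18],[5,0],[16,6],[34,7],[39,11],[47,14],[48,19],[49,14],[50,0]]
[[0,12],[4,18],[5,12],[9,0],[16,6],[34,7],[39,11],[47,14],[48,19],[49,14],[50,0]]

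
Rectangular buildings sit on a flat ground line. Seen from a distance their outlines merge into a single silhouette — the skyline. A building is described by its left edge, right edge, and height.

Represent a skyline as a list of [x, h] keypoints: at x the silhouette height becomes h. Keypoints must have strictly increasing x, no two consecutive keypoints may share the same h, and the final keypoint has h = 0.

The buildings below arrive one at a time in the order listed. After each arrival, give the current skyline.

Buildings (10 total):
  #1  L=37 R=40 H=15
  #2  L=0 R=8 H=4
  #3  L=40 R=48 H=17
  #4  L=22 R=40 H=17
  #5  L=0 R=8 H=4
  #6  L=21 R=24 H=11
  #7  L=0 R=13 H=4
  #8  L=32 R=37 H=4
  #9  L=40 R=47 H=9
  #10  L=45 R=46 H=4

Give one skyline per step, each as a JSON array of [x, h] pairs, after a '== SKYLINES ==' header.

== SKYLINES ==
[[37,15],[40,0]]
[[0,4],[8,0],[37,15],[40,0]]
[[0,4],[8,0],[37,15],[40,17],[48,0]]
[[0,4],[8,0],[22,17],[48,0]]
[[0,4],[8,0],[22,17],[48,0]]
[[0,4],[8,0],[21,11],[22,17],[48,0]]
[[0,4],[13,0],[21,11],[22,17],[48,0]]
[[0,4],[13,0],[21,11],[22,17],[48,0]]
[[0,4],[13,0],[21,11],[22,17],[48,0]]
[[0,4],[13,0],[21,11],[22,17],[48,0]]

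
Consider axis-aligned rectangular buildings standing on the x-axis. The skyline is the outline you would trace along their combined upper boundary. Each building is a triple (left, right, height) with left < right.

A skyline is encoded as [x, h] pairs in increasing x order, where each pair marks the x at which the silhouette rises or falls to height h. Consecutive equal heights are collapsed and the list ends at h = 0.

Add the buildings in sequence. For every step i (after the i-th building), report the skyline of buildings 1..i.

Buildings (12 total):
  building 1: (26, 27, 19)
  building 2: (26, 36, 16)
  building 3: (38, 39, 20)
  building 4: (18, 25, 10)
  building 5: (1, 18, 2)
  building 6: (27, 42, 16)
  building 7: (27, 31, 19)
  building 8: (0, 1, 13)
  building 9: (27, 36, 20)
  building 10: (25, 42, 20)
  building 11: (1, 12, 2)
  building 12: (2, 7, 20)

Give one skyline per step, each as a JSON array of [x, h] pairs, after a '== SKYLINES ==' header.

== SKYLINES ==
[[26,19],[27,0]]
[[26,19],[27,16],[36,0]]
[[26,19],[27,16],[36,0],[38,20],[39,0]]
[[18,10],[25,0],[26,19],[27,16],[36,0],[38,20],[39,0]]
[[1,2],[18,10],[25,0],[26,19],[27,16],[36,0],[38,20],[39,0]]
[[1,2],[18,10],[25,0],[26,19],[27,16],[38,20],[39,16],[42,0]]
[[1,2],[18,10],[25,0],[26,19],[31,16],[38,20],[39,16],[42,0]]
[[0,13],[1,2],[18,10],[25,0],[26,19],[31,16],[38,20],[39,16],[42,0]]
[[0,13],[1,2],[18,10],[25,0],[26,19],[27,20],[36,16],[38,20],[39,16],[42,0]]
[[0,13],[1,2],[18,10],[25,20],[42,0]]
[[0,13],[1,2],[18,10],[25,20],[42,0]]
[[0,13],[1,2],[2,20],[7,2],[18,10],[25,20],[42,0]]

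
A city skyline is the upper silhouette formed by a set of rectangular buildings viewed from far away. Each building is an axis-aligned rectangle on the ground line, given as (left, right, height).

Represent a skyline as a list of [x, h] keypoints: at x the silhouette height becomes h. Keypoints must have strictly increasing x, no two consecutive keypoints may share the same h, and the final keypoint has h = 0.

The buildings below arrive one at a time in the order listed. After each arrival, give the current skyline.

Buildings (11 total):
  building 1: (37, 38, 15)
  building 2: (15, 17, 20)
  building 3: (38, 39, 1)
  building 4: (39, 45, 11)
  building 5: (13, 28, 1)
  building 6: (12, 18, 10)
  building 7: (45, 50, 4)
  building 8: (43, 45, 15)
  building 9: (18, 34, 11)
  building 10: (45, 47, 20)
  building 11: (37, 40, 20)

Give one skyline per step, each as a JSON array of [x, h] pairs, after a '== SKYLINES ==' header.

== SKYLINES ==
[[37,15],[38,0]]
[[15,20],[17,0],[37,15],[38,0]]
[[15,20],[17,0],[37,15],[38,1],[39,0]]
[[15,20],[17,0],[37,15],[38,1],[39,11],[45,0]]
[[13,1],[15,20],[17,1],[28,0],[37,15],[38,1],[39,11],[45,0]]
[[12,10],[15,20],[17,10],[18,1],[28,0],[37,15],[38,1],[39,11],[45,0]]
[[12,10],[15,20],[17,10],[18,1],[28,0],[37,15],[38,1],[39,11],[45,4],[50,0]]
[[12,10],[15,20],[17,10],[18,1],[28,0],[37,15],[38,1],[39,11],[43,15],[45,4],[50,0]]
[[12,10],[15,20],[17,10],[18,11],[34,0],[37,15],[38,1],[39,11],[43,15],[45,4],[50,0]]
[[12,10],[15,20],[17,10],[18,11],[34,0],[37,15],[38,1],[39,11],[43,15],[45,20],[47,4],[50,0]]
[[12,10],[15,20],[17,10],[18,11],[34,0],[37,20],[40,11],[43,15],[45,20],[47,4],[50,0]]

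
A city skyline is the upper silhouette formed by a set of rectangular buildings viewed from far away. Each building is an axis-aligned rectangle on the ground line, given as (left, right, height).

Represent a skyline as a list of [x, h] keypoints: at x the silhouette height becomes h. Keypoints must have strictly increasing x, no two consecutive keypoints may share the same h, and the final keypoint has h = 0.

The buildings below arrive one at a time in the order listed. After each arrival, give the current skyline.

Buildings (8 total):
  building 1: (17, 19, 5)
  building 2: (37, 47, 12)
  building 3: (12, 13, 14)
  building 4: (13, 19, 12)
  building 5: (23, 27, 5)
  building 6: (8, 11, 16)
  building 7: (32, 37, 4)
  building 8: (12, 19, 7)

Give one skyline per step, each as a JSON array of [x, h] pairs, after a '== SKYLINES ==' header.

== SKYLINES ==
[[17,5],[19,0]]
[[17,5],[19,0],[37,12],[47,0]]
[[12,14],[13,0],[17,5],[19,0],[37,12],[47,0]]
[[12,14],[13,12],[19,0],[37,12],[47,0]]
[[12,14],[13,12],[19,0],[23,5],[27,0],[37,12],[47,0]]
[[8,16],[11,0],[12,14],[13,12],[19,0],[23,5],[27,0],[37,12],[47,0]]
[[8,16],[11,0],[12,14],[13,12],[19,0],[23,5],[27,0],[32,4],[37,12],[47,0]]
[[8,16],[11,0],[12,14],[13,12],[19,0],[23,5],[27,0],[32,4],[37,12],[47,0]]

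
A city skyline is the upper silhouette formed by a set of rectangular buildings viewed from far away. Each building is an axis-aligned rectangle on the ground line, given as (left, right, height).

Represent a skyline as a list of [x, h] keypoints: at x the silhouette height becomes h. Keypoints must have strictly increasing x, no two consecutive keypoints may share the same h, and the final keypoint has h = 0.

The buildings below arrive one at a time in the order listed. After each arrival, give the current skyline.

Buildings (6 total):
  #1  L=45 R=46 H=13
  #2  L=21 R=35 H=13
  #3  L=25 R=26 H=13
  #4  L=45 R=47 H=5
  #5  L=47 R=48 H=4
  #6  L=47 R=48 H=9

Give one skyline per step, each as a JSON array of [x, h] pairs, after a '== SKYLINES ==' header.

== SKYLINES ==
[[45,13],[46,0]]
[[21,13],[35,0],[45,13],[46,0]]
[[21,13],[35,0],[45,13],[46,0]]
[[21,13],[35,0],[45,13],[46,5],[47,0]]
[[21,13],[35,0],[45,13],[46,5],[47,4],[48,0]]
[[21,13],[35,0],[45,13],[46,5],[47,9],[48,0]]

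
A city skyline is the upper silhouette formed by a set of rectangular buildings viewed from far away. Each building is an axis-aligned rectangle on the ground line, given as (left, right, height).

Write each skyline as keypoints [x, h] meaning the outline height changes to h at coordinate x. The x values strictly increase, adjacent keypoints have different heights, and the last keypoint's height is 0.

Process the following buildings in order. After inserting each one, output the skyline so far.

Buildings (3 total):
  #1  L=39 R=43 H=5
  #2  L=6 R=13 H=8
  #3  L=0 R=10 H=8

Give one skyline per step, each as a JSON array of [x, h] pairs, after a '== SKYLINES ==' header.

== SKYLINES ==
[[39,5],[43,0]]
[[6,8],[13,0],[39,5],[43,0]]
[[0,8],[13,0],[39,5],[43,0]]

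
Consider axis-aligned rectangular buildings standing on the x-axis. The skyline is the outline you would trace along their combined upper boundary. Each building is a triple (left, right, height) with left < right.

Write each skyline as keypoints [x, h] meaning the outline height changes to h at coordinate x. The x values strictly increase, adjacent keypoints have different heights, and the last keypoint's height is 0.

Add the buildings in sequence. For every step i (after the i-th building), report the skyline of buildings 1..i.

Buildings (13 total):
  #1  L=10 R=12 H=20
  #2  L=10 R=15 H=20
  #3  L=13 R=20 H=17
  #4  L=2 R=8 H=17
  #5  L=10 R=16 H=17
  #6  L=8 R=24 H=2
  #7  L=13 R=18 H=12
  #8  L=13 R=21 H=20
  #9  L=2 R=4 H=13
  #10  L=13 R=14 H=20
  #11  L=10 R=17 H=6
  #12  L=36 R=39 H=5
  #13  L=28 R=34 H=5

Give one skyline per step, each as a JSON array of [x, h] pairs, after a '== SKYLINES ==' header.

== SKYLINES ==
[[10,20],[12,0]]
[[10,20],[15,0]]
[[10,20],[15,17],[20,0]]
[[2,17],[8,0],[10,20],[15,17],[20,0]]
[[2,17],[8,0],[10,20],[15,17],[20,0]]
[[2,17],[8,2],[10,20],[15,17],[20,2],[24,0]]
[[2,17],[8,2],[10,20],[15,17],[20,2],[24,0]]
[[2,17],[8,2],[10,20],[21,2],[24,0]]
[[2,17],[8,2],[10,20],[21,2],[24,0]]
[[2,17],[8,2],[10,20],[21,2],[24,0]]
[[2,17],[8,2],[10,20],[21,2],[24,0]]
[[2,17],[8,2],[10,20],[21,2],[24,0],[36,5],[39,0]]
[[2,17],[8,2],[10,20],[21,2],[24,0],[28,5],[34,0],[36,5],[39,0]]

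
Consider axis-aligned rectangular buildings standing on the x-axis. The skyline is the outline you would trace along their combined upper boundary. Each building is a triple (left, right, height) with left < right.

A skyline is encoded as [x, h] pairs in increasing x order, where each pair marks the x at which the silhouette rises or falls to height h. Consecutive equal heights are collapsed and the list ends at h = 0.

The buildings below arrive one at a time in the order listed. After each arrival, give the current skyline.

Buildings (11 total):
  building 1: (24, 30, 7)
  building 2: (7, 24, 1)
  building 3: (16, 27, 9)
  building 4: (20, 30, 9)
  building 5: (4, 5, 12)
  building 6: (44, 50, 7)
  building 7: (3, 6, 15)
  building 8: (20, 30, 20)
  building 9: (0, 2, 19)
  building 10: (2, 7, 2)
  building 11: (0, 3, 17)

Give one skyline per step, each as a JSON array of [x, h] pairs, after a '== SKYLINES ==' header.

== SKYLINES ==
[[24,7],[30,0]]
[[7,1],[24,7],[30,0]]
[[7,1],[16,9],[27,7],[30,0]]
[[7,1],[16,9],[30,0]]
[[4,12],[5,0],[7,1],[16,9],[30,0]]
[[4,12],[5,0],[7,1],[16,9],[30,0],[44,7],[50,0]]
[[3,15],[6,0],[7,1],[16,9],[30,0],[44,7],[50,0]]
[[3,15],[6,0],[7,1],[16,9],[20,20],[30,0],[44,7],[50,0]]
[[0,19],[2,0],[3,15],[6,0],[7,1],[16,9],[20,20],[30,0],[44,7],[50,0]]
[[0,19],[2,2],[3,15],[6,2],[7,1],[16,9],[20,20],[30,0],[44,7],[50,0]]
[[0,19],[2,17],[3,15],[6,2],[7,1],[16,9],[20,20],[30,0],[44,7],[50,0]]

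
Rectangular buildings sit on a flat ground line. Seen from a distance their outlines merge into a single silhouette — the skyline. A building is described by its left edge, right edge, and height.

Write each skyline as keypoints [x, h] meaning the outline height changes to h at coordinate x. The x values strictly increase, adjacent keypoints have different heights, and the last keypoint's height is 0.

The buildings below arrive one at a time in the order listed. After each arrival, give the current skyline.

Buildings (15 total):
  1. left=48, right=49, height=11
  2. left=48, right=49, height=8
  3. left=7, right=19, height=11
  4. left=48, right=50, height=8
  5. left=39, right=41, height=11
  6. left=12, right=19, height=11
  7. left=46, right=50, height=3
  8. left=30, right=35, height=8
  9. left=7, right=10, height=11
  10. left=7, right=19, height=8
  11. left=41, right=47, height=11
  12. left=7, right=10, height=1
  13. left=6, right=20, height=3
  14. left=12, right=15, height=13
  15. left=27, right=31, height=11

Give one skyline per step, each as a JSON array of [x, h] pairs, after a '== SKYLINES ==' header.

== SKYLINES ==
[[48,11],[49,0]]
[[48,11],[49,0]]
[[7,11],[19,0],[48,11],[49,0]]
[[7,11],[19,0],[48,11],[49,8],[50,0]]
[[7,11],[19,0],[39,11],[41,0],[48,11],[49,8],[50,0]]
[[7,11],[19,0],[39,11],[41,0],[48,11],[49,8],[50,0]]
[[7,11],[19,0],[39,11],[41,0],[46,3],[48,11],[49,8],[50,0]]
[[7,11],[19,0],[30,8],[35,0],[39,11],[41,0],[46,3],[48,11],[49,8],[50,0]]
[[7,11],[19,0],[30,8],[35,0],[39,11],[41,0],[46,3],[48,11],[49,8],[50,0]]
[[7,11],[19,0],[30,8],[35,0],[39,11],[41,0],[46,3],[48,11],[49,8],[50,0]]
[[7,11],[19,0],[30,8],[35,0],[39,11],[47,3],[48,11],[49,8],[50,0]]
[[7,11],[19,0],[30,8],[35,0],[39,11],[47,3],[48,11],[49,8],[50,0]]
[[6,3],[7,11],[19,3],[20,0],[30,8],[35,0],[39,11],[47,3],[48,11],[49,8],[50,0]]
[[6,3],[7,11],[12,13],[15,11],[19,3],[20,0],[30,8],[35,0],[39,11],[47,3],[48,11],[49,8],[50,0]]
[[6,3],[7,11],[12,13],[15,11],[19,3],[20,0],[27,11],[31,8],[35,0],[39,11],[47,3],[48,11],[49,8],[50,0]]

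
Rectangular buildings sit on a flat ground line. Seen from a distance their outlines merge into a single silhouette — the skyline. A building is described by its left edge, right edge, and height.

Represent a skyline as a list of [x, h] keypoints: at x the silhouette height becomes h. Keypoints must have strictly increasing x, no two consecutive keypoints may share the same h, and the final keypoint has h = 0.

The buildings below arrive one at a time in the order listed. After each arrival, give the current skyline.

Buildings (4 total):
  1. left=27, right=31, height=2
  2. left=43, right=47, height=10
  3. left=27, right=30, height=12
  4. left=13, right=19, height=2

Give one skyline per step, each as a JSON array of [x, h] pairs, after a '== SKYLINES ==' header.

== SKYLINES ==
[[27,2],[31,0]]
[[27,2],[31,0],[43,10],[47,0]]
[[27,12],[30,2],[31,0],[43,10],[47,0]]
[[13,2],[19,0],[27,12],[30,2],[31,0],[43,10],[47,0]]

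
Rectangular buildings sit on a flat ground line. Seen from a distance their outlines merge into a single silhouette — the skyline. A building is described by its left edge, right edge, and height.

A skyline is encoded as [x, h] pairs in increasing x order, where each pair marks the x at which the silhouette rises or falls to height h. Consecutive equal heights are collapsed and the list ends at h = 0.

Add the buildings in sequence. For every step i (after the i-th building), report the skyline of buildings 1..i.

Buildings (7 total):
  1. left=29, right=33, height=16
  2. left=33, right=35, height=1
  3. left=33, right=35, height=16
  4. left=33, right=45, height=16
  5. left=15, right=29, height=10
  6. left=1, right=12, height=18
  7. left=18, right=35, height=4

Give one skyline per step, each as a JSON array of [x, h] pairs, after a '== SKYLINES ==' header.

== SKYLINES ==
[[29,16],[33,0]]
[[29,16],[33,1],[35,0]]
[[29,16],[35,0]]
[[29,16],[45,0]]
[[15,10],[29,16],[45,0]]
[[1,18],[12,0],[15,10],[29,16],[45,0]]
[[1,18],[12,0],[15,10],[29,16],[45,0]]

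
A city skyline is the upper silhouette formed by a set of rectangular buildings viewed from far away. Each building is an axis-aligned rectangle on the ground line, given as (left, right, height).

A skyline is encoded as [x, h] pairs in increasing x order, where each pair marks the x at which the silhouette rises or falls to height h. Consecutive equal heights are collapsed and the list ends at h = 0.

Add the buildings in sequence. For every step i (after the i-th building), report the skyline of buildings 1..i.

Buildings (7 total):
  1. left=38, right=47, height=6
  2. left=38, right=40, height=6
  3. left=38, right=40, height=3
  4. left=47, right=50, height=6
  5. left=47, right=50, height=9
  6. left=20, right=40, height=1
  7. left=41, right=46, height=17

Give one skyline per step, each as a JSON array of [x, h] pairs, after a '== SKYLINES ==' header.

== SKYLINES ==
[[38,6],[47,0]]
[[38,6],[47,0]]
[[38,6],[47,0]]
[[38,6],[50,0]]
[[38,6],[47,9],[50,0]]
[[20,1],[38,6],[47,9],[50,0]]
[[20,1],[38,6],[41,17],[46,6],[47,9],[50,0]]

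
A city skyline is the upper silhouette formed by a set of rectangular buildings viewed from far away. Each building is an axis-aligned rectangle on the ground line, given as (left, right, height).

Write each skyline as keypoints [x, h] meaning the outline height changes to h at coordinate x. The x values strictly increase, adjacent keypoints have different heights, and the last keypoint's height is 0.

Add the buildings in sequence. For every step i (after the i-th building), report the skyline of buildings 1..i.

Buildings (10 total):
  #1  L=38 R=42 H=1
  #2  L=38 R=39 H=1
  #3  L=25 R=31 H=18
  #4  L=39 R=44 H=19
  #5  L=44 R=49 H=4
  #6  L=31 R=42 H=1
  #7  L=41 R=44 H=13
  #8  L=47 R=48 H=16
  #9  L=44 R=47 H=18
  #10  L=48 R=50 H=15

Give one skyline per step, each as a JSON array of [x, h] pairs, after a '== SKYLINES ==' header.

== SKYLINES ==
[[38,1],[42,0]]
[[38,1],[42,0]]
[[25,18],[31,0],[38,1],[42,0]]
[[25,18],[31,0],[38,1],[39,19],[44,0]]
[[25,18],[31,0],[38,1],[39,19],[44,4],[49,0]]
[[25,18],[31,1],[39,19],[44,4],[49,0]]
[[25,18],[31,1],[39,19],[44,4],[49,0]]
[[25,18],[31,1],[39,19],[44,4],[47,16],[48,4],[49,0]]
[[25,18],[31,1],[39,19],[44,18],[47,16],[48,4],[49,0]]
[[25,18],[31,1],[39,19],[44,18],[47,16],[48,15],[50,0]]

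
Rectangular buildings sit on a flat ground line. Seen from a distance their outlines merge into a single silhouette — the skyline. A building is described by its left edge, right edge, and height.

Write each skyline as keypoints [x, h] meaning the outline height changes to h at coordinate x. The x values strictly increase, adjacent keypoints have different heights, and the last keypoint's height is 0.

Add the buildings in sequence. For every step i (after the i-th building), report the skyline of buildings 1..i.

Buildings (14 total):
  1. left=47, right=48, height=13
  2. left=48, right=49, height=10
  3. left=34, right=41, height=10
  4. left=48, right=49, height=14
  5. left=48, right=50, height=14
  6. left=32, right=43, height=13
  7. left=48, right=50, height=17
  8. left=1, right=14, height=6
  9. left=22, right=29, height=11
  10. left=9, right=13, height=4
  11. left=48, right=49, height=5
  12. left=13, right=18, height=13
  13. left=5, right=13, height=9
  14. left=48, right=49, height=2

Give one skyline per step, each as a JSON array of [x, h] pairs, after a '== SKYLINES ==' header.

== SKYLINES ==
[[47,13],[48,0]]
[[47,13],[48,10],[49,0]]
[[34,10],[41,0],[47,13],[48,10],[49,0]]
[[34,10],[41,0],[47,13],[48,14],[49,0]]
[[34,10],[41,0],[47,13],[48,14],[50,0]]
[[32,13],[43,0],[47,13],[48,14],[50,0]]
[[32,13],[43,0],[47,13],[48,17],[50,0]]
[[1,6],[14,0],[32,13],[43,0],[47,13],[48,17],[50,0]]
[[1,6],[14,0],[22,11],[29,0],[32,13],[43,0],[47,13],[48,17],[50,0]]
[[1,6],[14,0],[22,11],[29,0],[32,13],[43,0],[47,13],[48,17],[50,0]]
[[1,6],[14,0],[22,11],[29,0],[32,13],[43,0],[47,13],[48,17],[50,0]]
[[1,6],[13,13],[18,0],[22,11],[29,0],[32,13],[43,0],[47,13],[48,17],[50,0]]
[[1,6],[5,9],[13,13],[18,0],[22,11],[29,0],[32,13],[43,0],[47,13],[48,17],[50,0]]
[[1,6],[5,9],[13,13],[18,0],[22,11],[29,0],[32,13],[43,0],[47,13],[48,17],[50,0]]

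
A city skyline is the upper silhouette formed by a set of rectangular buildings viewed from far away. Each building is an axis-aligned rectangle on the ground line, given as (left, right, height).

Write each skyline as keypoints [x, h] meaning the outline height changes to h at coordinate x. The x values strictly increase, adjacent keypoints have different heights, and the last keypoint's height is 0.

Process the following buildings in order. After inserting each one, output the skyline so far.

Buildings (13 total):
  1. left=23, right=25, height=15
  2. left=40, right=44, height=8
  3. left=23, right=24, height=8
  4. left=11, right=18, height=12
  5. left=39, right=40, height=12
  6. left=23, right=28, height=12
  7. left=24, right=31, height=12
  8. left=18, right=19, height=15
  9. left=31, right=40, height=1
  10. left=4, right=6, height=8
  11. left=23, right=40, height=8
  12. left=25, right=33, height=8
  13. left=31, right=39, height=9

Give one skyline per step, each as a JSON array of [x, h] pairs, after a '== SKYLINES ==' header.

== SKYLINES ==
[[23,15],[25,0]]
[[23,15],[25,0],[40,8],[44,0]]
[[23,15],[25,0],[40,8],[44,0]]
[[11,12],[18,0],[23,15],[25,0],[40,8],[44,0]]
[[11,12],[18,0],[23,15],[25,0],[39,12],[40,8],[44,0]]
[[11,12],[18,0],[23,15],[25,12],[28,0],[39,12],[40,8],[44,0]]
[[11,12],[18,0],[23,15],[25,12],[31,0],[39,12],[40,8],[44,0]]
[[11,12],[18,15],[19,0],[23,15],[25,12],[31,0],[39,12],[40,8],[44,0]]
[[11,12],[18,15],[19,0],[23,15],[25,12],[31,1],[39,12],[40,8],[44,0]]
[[4,8],[6,0],[11,12],[18,15],[19,0],[23,15],[25,12],[31,1],[39,12],[40,8],[44,0]]
[[4,8],[6,0],[11,12],[18,15],[19,0],[23,15],[25,12],[31,8],[39,12],[40,8],[44,0]]
[[4,8],[6,0],[11,12],[18,15],[19,0],[23,15],[25,12],[31,8],[39,12],[40,8],[44,0]]
[[4,8],[6,0],[11,12],[18,15],[19,0],[23,15],[25,12],[31,9],[39,12],[40,8],[44,0]]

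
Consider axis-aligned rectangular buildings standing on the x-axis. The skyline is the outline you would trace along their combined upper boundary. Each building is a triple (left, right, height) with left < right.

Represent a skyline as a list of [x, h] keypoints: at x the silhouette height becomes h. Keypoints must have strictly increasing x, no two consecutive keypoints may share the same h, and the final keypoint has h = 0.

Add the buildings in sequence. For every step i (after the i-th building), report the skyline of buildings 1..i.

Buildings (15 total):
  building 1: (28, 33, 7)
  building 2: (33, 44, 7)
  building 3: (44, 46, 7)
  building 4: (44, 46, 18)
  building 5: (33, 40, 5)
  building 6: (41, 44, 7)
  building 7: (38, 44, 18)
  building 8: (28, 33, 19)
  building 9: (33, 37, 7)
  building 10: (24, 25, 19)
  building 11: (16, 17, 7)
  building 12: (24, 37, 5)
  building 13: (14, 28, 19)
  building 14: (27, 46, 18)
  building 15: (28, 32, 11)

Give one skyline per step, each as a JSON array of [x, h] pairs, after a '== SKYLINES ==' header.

== SKYLINES ==
[[28,7],[33,0]]
[[28,7],[44,0]]
[[28,7],[46,0]]
[[28,7],[44,18],[46,0]]
[[28,7],[44,18],[46,0]]
[[28,7],[44,18],[46,0]]
[[28,7],[38,18],[46,0]]
[[28,19],[33,7],[38,18],[46,0]]
[[28,19],[33,7],[38,18],[46,0]]
[[24,19],[25,0],[28,19],[33,7],[38,18],[46,0]]
[[16,7],[17,0],[24,19],[25,0],[28,19],[33,7],[38,18],[46,0]]
[[16,7],[17,0],[24,19],[25,5],[28,19],[33,7],[38,18],[46,0]]
[[14,19],[33,7],[38,18],[46,0]]
[[14,19],[33,18],[46,0]]
[[14,19],[33,18],[46,0]]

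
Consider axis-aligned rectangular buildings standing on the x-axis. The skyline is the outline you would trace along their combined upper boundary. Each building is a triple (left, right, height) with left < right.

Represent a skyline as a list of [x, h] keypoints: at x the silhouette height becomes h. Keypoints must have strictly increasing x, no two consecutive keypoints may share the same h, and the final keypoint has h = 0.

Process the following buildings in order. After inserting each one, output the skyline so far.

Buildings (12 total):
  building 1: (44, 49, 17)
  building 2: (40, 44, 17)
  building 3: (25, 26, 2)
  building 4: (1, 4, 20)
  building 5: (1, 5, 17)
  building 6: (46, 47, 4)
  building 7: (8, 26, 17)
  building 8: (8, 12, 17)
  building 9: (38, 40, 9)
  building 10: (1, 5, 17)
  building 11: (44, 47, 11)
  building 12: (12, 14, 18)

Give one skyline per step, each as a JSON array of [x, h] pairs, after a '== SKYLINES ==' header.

== SKYLINES ==
[[44,17],[49,0]]
[[40,17],[49,0]]
[[25,2],[26,0],[40,17],[49,0]]
[[1,20],[4,0],[25,2],[26,0],[40,17],[49,0]]
[[1,20],[4,17],[5,0],[25,2],[26,0],[40,17],[49,0]]
[[1,20],[4,17],[5,0],[25,2],[26,0],[40,17],[49,0]]
[[1,20],[4,17],[5,0],[8,17],[26,0],[40,17],[49,0]]
[[1,20],[4,17],[5,0],[8,17],[26,0],[40,17],[49,0]]
[[1,20],[4,17],[5,0],[8,17],[26,0],[38,9],[40,17],[49,0]]
[[1,20],[4,17],[5,0],[8,17],[26,0],[38,9],[40,17],[49,0]]
[[1,20],[4,17],[5,0],[8,17],[26,0],[38,9],[40,17],[49,0]]
[[1,20],[4,17],[5,0],[8,17],[12,18],[14,17],[26,0],[38,9],[40,17],[49,0]]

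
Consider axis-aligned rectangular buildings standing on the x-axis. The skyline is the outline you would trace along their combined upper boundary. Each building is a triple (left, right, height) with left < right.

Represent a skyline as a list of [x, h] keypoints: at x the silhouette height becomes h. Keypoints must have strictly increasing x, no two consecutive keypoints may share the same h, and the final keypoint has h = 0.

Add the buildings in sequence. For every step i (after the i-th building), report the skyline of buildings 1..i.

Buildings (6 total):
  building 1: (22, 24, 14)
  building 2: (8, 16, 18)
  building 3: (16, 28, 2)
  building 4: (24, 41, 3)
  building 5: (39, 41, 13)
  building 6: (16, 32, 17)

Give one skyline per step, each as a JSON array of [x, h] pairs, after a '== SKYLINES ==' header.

== SKYLINES ==
[[22,14],[24,0]]
[[8,18],[16,0],[22,14],[24,0]]
[[8,18],[16,2],[22,14],[24,2],[28,0]]
[[8,18],[16,2],[22,14],[24,3],[41,0]]
[[8,18],[16,2],[22,14],[24,3],[39,13],[41,0]]
[[8,18],[16,17],[32,3],[39,13],[41,0]]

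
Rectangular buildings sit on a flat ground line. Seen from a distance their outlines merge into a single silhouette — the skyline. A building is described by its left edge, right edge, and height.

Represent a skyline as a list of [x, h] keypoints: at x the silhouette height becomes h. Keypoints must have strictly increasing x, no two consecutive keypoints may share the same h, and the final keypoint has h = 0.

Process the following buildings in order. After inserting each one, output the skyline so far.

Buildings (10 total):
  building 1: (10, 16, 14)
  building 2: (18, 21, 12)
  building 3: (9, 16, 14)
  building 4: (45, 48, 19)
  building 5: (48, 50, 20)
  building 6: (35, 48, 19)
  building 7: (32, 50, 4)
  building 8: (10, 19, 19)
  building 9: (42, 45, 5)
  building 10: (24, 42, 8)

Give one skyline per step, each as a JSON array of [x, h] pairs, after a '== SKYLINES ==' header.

== SKYLINES ==
[[10,14],[16,0]]
[[10,14],[16,0],[18,12],[21,0]]
[[9,14],[16,0],[18,12],[21,0]]
[[9,14],[16,0],[18,12],[21,0],[45,19],[48,0]]
[[9,14],[16,0],[18,12],[21,0],[45,19],[48,20],[50,0]]
[[9,14],[16,0],[18,12],[21,0],[35,19],[48,20],[50,0]]
[[9,14],[16,0],[18,12],[21,0],[32,4],[35,19],[48,20],[50,0]]
[[9,14],[10,19],[19,12],[21,0],[32,4],[35,19],[48,20],[50,0]]
[[9,14],[10,19],[19,12],[21,0],[32,4],[35,19],[48,20],[50,0]]
[[9,14],[10,19],[19,12],[21,0],[24,8],[35,19],[48,20],[50,0]]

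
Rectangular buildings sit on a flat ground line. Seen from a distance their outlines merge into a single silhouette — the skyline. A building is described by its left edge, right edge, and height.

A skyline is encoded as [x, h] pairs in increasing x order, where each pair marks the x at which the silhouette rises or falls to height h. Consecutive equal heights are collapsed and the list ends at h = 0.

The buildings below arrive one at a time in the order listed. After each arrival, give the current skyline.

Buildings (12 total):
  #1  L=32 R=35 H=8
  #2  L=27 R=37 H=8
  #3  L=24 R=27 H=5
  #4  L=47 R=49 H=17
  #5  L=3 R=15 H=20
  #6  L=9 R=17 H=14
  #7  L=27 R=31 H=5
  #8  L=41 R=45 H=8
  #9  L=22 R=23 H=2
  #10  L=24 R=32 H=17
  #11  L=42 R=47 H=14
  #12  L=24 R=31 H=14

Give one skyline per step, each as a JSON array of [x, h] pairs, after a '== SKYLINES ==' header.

== SKYLINES ==
[[32,8],[35,0]]
[[27,8],[37,0]]
[[24,5],[27,8],[37,0]]
[[24,5],[27,8],[37,0],[47,17],[49,0]]
[[3,20],[15,0],[24,5],[27,8],[37,0],[47,17],[49,0]]
[[3,20],[15,14],[17,0],[24,5],[27,8],[37,0],[47,17],[49,0]]
[[3,20],[15,14],[17,0],[24,5],[27,8],[37,0],[47,17],[49,0]]
[[3,20],[15,14],[17,0],[24,5],[27,8],[37,0],[41,8],[45,0],[47,17],[49,0]]
[[3,20],[15,14],[17,0],[22,2],[23,0],[24,5],[27,8],[37,0],[41,8],[45,0],[47,17],[49,0]]
[[3,20],[15,14],[17,0],[22,2],[23,0],[24,17],[32,8],[37,0],[41,8],[45,0],[47,17],[49,0]]
[[3,20],[15,14],[17,0],[22,2],[23,0],[24,17],[32,8],[37,0],[41,8],[42,14],[47,17],[49,0]]
[[3,20],[15,14],[17,0],[22,2],[23,0],[24,17],[32,8],[37,0],[41,8],[42,14],[47,17],[49,0]]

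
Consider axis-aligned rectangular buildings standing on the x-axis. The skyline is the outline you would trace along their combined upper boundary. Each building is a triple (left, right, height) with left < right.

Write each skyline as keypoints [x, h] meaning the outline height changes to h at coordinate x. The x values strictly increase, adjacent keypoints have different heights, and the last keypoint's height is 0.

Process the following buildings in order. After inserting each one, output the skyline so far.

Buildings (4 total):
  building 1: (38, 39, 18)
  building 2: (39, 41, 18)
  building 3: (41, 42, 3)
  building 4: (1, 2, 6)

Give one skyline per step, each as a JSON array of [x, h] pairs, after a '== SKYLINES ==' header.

== SKYLINES ==
[[38,18],[39,0]]
[[38,18],[41,0]]
[[38,18],[41,3],[42,0]]
[[1,6],[2,0],[38,18],[41,3],[42,0]]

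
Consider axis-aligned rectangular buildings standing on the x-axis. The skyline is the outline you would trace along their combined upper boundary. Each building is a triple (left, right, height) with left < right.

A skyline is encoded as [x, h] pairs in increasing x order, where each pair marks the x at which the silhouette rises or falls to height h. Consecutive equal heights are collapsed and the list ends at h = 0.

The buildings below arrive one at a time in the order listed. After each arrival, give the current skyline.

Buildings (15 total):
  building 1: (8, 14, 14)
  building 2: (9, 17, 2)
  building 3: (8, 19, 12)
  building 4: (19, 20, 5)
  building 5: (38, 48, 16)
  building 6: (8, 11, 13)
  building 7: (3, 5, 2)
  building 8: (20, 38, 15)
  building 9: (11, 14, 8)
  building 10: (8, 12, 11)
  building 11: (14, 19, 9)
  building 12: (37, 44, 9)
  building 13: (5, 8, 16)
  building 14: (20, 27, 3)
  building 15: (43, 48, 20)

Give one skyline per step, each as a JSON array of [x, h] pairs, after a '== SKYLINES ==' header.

== SKYLINES ==
[[8,14],[14,0]]
[[8,14],[14,2],[17,0]]
[[8,14],[14,12],[19,0]]
[[8,14],[14,12],[19,5],[20,0]]
[[8,14],[14,12],[19,5],[20,0],[38,16],[48,0]]
[[8,14],[14,12],[19,5],[20,0],[38,16],[48,0]]
[[3,2],[5,0],[8,14],[14,12],[19,5],[20,0],[38,16],[48,0]]
[[3,2],[5,0],[8,14],[14,12],[19,5],[20,15],[38,16],[48,0]]
[[3,2],[5,0],[8,14],[14,12],[19,5],[20,15],[38,16],[48,0]]
[[3,2],[5,0],[8,14],[14,12],[19,5],[20,15],[38,16],[48,0]]
[[3,2],[5,0],[8,14],[14,12],[19,5],[20,15],[38,16],[48,0]]
[[3,2],[5,0],[8,14],[14,12],[19,5],[20,15],[38,16],[48,0]]
[[3,2],[5,16],[8,14],[14,12],[19,5],[20,15],[38,16],[48,0]]
[[3,2],[5,16],[8,14],[14,12],[19,5],[20,15],[38,16],[48,0]]
[[3,2],[5,16],[8,14],[14,12],[19,5],[20,15],[38,16],[43,20],[48,0]]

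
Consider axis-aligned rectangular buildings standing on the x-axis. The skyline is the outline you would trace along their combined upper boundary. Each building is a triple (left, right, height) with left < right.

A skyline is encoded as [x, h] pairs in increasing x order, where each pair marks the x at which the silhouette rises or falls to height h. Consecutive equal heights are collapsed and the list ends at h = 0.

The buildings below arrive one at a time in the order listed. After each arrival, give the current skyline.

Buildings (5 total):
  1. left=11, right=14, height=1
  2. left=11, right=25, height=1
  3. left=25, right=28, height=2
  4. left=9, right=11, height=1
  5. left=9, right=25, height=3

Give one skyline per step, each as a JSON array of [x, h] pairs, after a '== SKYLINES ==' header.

== SKYLINES ==
[[11,1],[14,0]]
[[11,1],[25,0]]
[[11,1],[25,2],[28,0]]
[[9,1],[25,2],[28,0]]
[[9,3],[25,2],[28,0]]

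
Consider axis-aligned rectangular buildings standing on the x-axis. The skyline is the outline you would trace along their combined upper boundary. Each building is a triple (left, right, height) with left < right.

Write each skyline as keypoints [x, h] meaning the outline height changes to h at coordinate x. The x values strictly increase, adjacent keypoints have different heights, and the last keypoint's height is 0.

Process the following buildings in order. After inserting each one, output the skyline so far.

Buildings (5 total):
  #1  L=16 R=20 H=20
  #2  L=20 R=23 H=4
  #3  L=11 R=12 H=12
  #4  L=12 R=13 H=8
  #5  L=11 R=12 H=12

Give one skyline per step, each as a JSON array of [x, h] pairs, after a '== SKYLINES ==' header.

== SKYLINES ==
[[16,20],[20,0]]
[[16,20],[20,4],[23,0]]
[[11,12],[12,0],[16,20],[20,4],[23,0]]
[[11,12],[12,8],[13,0],[16,20],[20,4],[23,0]]
[[11,12],[12,8],[13,0],[16,20],[20,4],[23,0]]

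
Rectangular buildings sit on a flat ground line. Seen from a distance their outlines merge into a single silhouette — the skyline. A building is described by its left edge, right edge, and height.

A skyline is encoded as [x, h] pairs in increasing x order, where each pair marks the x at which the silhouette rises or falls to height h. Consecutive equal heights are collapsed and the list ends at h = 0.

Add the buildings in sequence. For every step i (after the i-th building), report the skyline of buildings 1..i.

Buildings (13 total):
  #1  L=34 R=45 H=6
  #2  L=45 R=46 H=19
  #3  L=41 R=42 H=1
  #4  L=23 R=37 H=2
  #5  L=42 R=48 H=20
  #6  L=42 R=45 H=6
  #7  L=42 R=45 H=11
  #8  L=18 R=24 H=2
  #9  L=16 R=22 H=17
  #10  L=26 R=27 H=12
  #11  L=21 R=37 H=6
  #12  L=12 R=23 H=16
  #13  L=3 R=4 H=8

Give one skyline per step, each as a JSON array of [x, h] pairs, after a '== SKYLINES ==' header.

== SKYLINES ==
[[34,6],[45,0]]
[[34,6],[45,19],[46,0]]
[[34,6],[45,19],[46,0]]
[[23,2],[34,6],[45,19],[46,0]]
[[23,2],[34,6],[42,20],[48,0]]
[[23,2],[34,6],[42,20],[48,0]]
[[23,2],[34,6],[42,20],[48,0]]
[[18,2],[34,6],[42,20],[48,0]]
[[16,17],[22,2],[34,6],[42,20],[48,0]]
[[16,17],[22,2],[26,12],[27,2],[34,6],[42,20],[48,0]]
[[16,17],[22,6],[26,12],[27,6],[42,20],[48,0]]
[[12,16],[16,17],[22,16],[23,6],[26,12],[27,6],[42,20],[48,0]]
[[3,8],[4,0],[12,16],[16,17],[22,16],[23,6],[26,12],[27,6],[42,20],[48,0]]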